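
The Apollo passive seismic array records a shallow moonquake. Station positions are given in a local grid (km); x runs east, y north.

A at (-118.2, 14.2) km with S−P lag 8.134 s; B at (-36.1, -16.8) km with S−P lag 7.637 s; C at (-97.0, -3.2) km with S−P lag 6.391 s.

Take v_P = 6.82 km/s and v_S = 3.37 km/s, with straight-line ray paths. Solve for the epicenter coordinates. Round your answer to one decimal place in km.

Distance from S−P lag: d = Δt · v_P v_S / (v_P − v_S) = Δt · (6.82·3.37)/(6.82−3.37) ≈ 6.6619·Δt.
So d_A = 54.19, d_B = 50.88, d_C = 42.58 km.
Circle about each station: (x + 118.2)² + (y − 14.2)² = 54.19²; (x + 36.1)² + (y + 16.8)² = 50.88²; (x + 97.0)² + (y + 3.2)² = 42.58².
Subtracting the A equation from the B and C equations removes the quadratic terms:
164.2 x − 62.0 y = -12239.65
42.4 x − 34.8 y = -3630.14
Solving the 2×2 system: x ≈ -65.1, y ≈ 25.0 km.
Check against A (with the unrounded x, y): √((x + 118.2)²+(y − 14.2)²) = 54.18 ≈ 54.19 km. ✓

-65.1 km east, 25.0 km north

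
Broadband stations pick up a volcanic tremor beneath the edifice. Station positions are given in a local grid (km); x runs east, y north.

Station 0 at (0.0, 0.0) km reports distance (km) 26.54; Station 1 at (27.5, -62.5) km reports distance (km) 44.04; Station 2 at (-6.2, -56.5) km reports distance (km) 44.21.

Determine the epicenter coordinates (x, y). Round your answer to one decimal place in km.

Circle about each station: x² + y² = 26.54²; (x − 27.5)² + (y + 62.5)² = 44.04²; (x + 6.2)² + (y + 56.5)² = 44.21².
Subtracting the Station 0 equation from the Station 1 and Station 2 equations removes the quadratic terms:
55.0 x − 125.0 y = 3427.35
-12.4 x − 113.0 y = 1980.54
Solving the 2×2 system: x ≈ 18.0, y ≈ -19.5 km.
Check against Station 0 (with the unrounded x, y): √(x²+y²) = 26.53 ≈ 26.54 km. ✓

18.0 km east, -19.5 km north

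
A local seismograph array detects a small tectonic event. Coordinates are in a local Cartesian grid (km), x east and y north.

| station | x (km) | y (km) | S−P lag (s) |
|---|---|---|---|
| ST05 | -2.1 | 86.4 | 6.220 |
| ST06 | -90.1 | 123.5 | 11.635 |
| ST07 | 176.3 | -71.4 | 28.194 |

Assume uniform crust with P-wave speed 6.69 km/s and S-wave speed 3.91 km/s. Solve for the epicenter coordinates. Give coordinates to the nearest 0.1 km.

Distance from S−P lag: d = Δt · v_P v_S / (v_P − v_S) = Δt · (6.69·3.91)/(6.69−3.91) ≈ 9.4093·Δt.
So d_ST05 = 58.53, d_ST06 = 109.48, d_ST07 = 265.29 km.
Circle about each station: (x + 2.1)² + (y − 86.4)² = 58.53²; (x + 90.1)² + (y − 123.5)² = 109.48²; (x − 176.3)² + (y + 71.4)² = 265.29².
Subtracting pairs of circle equations eliminates x²+y² and gives linear equations (the radical axes):
-176.0 x + 74.2 y = 7340.78
356.8 x − 315.6 y = -38242.74
Solving the 2×2 system: x ≈ 17.9, y ≈ 141.4 km.
Check against ST05 (with the unrounded x, y): √((x + 2.1)²+(y − 86.4)²) = 58.56 ≈ 58.53 km. ✓

(17.9, 141.4)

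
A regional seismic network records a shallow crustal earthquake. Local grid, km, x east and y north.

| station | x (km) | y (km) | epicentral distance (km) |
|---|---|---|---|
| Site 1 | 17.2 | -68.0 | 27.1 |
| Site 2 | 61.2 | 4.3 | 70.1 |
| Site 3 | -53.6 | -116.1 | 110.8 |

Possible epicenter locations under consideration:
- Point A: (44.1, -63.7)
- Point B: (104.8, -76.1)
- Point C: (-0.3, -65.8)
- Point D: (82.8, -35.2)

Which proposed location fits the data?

For each candidate, compare |candidate − station| to the reported distance:
Point A: residuals Site 1 0.1, Site 2 0.0, Site 3 0.1 → max 0.1 km
Point B: residuals Site 1 60.9, Site 2 21.4, Site 3 52.6 → max 60.9 km
Point C: residuals Site 1 9.5, Site 2 23.2, Site 3 37.5 → max 37.5 km
Point D: residuals Site 1 46.2, Site 2 25.1, Site 3 47.8 → max 47.8 km
Only Point A has all residuals ≈ 0.

Point A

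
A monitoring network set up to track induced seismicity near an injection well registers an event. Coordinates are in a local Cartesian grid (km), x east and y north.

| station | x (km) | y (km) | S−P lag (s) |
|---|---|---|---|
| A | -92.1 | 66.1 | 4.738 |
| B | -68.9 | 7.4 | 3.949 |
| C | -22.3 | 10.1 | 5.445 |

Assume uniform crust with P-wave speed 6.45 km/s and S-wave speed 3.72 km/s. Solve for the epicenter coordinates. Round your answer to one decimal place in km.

x ≈ -59.1 km, y ≈ 40.7 km

Distance from S−P lag: d = Δt · v_P v_S / (v_P − v_S) = Δt · (6.45·3.72)/(6.45−3.72) ≈ 8.7890·Δt.
So d_A = 41.64, d_B = 34.71, d_C = 47.86 km.
Circle about each station: (x + 92.1)² + (y − 66.1)² = 41.64²; (x + 68.9)² + (y − 7.4)² = 34.71²; (x + 22.3)² + (y − 10.1)² = 47.86².
Subtracting pairs of circle equations eliminates x²+y² and gives linear equations (the radical axes):
46.4 x − 117.4 y = -7520.54
139.6 x − 112.0 y = -12809.01
Solving the 2×2 system: x ≈ -59.1, y ≈ 40.7 km.
Check against A (with the unrounded x, y): √((x + 92.1)²+(y − 66.1)²) = 41.64 ≈ 41.64 km. ✓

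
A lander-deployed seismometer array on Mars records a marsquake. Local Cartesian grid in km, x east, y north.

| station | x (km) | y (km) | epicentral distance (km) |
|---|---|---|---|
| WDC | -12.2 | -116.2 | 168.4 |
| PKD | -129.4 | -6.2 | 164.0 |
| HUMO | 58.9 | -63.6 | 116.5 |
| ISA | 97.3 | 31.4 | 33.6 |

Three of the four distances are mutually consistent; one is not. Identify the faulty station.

Solve using three stations at a time. Using WDC, PKD, HUMO (subtract circle equations pairwise → linear system) gives (x, y) ≈ (25.4, 47.9).
Distances from that point to each station vs reported:
  WDC: calculated 168.4 vs reported 168.4 → residual 0.0 km
  PKD: calculated 164.0 vs reported 164.0 → residual 0.0 km
  HUMO: calculated 116.4 vs reported 116.5 → residual 0.1 km
  ISA: calculated 73.8 vs reported 33.6 → residual 40.2 km
WDC, PKD, HUMO are mutually consistent (residuals ≈ 0); ISA is off by 40.2 km.

ISA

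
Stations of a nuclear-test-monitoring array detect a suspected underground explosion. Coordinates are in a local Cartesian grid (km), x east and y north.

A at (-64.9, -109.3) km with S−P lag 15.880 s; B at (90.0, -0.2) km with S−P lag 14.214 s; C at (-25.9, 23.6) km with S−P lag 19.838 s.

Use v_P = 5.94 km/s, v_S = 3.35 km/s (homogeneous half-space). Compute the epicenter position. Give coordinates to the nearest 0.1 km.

Distance from S−P lag: d = Δt · v_P v_S / (v_P − v_S) = Δt · (5.94·3.35)/(5.94−3.35) ≈ 7.6830·Δt.
So d_A = 122.01, d_B = 109.21, d_C = 152.42 km.
Circle about each station: (x + 64.9)² + (y + 109.3)² = 122.01²; (x − 90.0)² + (y + 0.2)² = 109.21²; (x + 25.9)² + (y − 23.6)² = 152.42².
Subtracting the A equation from the B and C equations removes the quadratic terms:
309.8 x + 218.2 y = -5098.84
78.0 x + 265.8 y = -23276.15
Solving the 2×2 system: x ≈ 57.0, y ≈ -104.3 km.

57.0 km east, -104.3 km north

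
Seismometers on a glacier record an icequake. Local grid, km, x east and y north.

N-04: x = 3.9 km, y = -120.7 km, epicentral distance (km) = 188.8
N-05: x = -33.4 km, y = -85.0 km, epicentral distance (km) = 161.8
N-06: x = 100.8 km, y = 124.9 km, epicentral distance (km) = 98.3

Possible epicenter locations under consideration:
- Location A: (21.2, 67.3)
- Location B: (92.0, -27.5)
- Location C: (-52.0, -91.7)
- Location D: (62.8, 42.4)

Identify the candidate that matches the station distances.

Location A

For each candidate, compare |candidate − station| to the reported distance:
Location A: residuals N-04 0.0, N-05 0.0, N-06 0.0 → max 0.0 km
Location B: residuals N-04 60.6, N-05 23.8, N-06 54.4 → max 60.6 km
Location C: residuals N-04 125.8, N-05 142.0, N-06 166.8 → max 166.8 km
Location D: residuals N-04 15.4, N-05 2.2, N-06 7.5 → max 15.4 km
Only Location A has all residuals ≈ 0.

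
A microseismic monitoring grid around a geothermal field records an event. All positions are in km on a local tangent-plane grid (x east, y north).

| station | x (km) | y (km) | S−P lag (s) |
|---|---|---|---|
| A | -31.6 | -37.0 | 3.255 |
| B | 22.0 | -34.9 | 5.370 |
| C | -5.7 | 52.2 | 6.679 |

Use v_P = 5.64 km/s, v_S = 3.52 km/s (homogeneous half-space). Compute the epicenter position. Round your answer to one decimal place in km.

x ≈ -20.8 km, y ≈ -8.5 km

Distance from S−P lag: d = Δt · v_P v_S / (v_P − v_S) = Δt · (5.64·3.52)/(5.64−3.52) ≈ 9.3645·Δt.
So d_A = 30.48, d_B = 50.29, d_C = 62.55 km.
Circle about each station: (x + 31.6)² + (y + 37.0)² = 30.48²; (x − 22.0)² + (y + 34.9)² = 50.29²; (x + 5.7)² + (y − 52.2)² = 62.55².
Subtracting pairs of circle equations eliminates x²+y² and gives linear equations (the radical axes):
107.2 x + 4.2 y = -2265.60
51.8 x + 178.4 y = -2593.70
Solving the 2×2 system: x ≈ -20.8, y ≈ -8.5 km.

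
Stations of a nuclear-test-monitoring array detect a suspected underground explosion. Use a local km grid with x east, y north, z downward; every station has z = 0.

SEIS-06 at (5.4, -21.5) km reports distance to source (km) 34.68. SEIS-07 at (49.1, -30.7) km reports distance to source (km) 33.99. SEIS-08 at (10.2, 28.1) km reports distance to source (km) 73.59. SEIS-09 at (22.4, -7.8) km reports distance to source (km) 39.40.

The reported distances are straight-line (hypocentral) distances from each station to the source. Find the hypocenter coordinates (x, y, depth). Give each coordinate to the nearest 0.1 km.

(24.7, -40.8, 21.4)

Each station gives a sphere (x−x_i)² + (y−y_i)² + z² = d_i² (stations at z=0).
Subtracting the SEIS-06 sphere from SEIS-07 and SEIS-08: z² cancels, leaving linear equations in x and y:
87.4 x − 18.4 y = 2909.27
9.6 x + 99.2 y = -3810.55
Solving: x ≈ 24.697, y ≈ -40.803 km (keep extra digits for the depth step; rounded: 24.7, -40.8).
Then from the SEIS-06 sphere: z² = 34.68² − (x − 5.4)² − (y + 21.5)² with x = 24.697, y = -40.803, so z ≈ 21.394 ≈ 21.4 km.
Check against SEIS-09 (with the unrounded solution): distance 39.40 ≈ 39.40 km. ✓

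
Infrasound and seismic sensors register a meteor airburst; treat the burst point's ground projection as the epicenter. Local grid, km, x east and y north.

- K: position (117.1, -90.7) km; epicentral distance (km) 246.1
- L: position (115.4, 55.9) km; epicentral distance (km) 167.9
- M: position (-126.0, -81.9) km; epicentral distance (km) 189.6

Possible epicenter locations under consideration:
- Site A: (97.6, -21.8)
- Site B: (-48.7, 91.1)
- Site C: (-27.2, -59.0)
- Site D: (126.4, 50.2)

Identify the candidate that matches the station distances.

For each candidate, compare |candidate − station| to the reported distance:
Site A: residuals K 174.5, L 88.2, M 41.9 → max 174.5 km
Site B: residuals K 0.0, L 0.1, M 0.1 → max 0.1 km
Site C: residuals K 98.4, L 15.2, M 88.2 → max 98.4 km
Site D: residuals K 104.9, L 155.5, M 95.3 → max 155.5 km
Only Site B has all residuals ≈ 0.

Site B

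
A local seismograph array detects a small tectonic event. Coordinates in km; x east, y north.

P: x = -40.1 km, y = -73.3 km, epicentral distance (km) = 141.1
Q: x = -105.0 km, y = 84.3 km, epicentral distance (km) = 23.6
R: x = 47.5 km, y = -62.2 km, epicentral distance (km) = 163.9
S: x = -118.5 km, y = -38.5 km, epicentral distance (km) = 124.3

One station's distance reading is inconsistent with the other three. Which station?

Solve using three stations at a time. Using P, R, S (subtract circle equations pairwise → linear system) gives (x, y) ≈ (-53.1, 67.2).
Distances from that point to each station vs reported:
  P: calculated 141.1 vs reported 141.1 → residual 0.0 km
  Q: calculated 54.7 vs reported 23.6 → residual 31.1 km
  R: calculated 163.9 vs reported 163.9 → residual 0.0 km
  S: calculated 124.3 vs reported 124.3 → residual 0.0 km
P, R, S are mutually consistent (residuals ≈ 0); Q is off by 31.1 km.

Q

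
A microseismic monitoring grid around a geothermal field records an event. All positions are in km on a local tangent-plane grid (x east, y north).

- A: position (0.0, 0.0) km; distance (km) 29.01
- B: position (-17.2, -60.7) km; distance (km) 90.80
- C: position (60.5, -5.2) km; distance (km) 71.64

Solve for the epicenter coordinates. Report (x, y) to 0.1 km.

(-2.5, 28.9)

Circle about each station: x² + y² = 29.01²; (x + 17.2)² + (y + 60.7)² = 90.80²; (x − 60.5)² + (y + 5.2)² = 71.64².
Subtracting pairs of circle equations eliminates x²+y² and gives linear equations (the radical axes):
-34.4 x − 121.4 y = -3422.73
121.0 x − 10.4 y = -603.42
Solving the 2×2 system: x ≈ -2.5, y ≈ 28.9 km.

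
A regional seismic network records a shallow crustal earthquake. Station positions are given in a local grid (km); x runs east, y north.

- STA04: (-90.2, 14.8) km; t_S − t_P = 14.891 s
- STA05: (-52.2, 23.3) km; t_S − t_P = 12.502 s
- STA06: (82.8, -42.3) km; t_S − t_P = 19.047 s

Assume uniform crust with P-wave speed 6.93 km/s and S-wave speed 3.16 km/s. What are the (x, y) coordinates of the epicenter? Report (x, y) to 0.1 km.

(-27.8, -45.1)

Distance from S−P lag: d = Δt · v_P v_S / (v_P − v_S) = Δt · (6.93·3.16)/(6.93−3.16) ≈ 5.8087·Δt.
So d_STA04 = 86.50, d_STA05 = 72.62, d_STA06 = 110.64 km.
Circle about each station: (x + 90.2)² + (y − 14.8)² = 86.50²; (x + 52.2)² + (y − 23.3)² = 72.62²; (x − 82.8)² + (y + 42.3)² = 110.64².
Subtracting pairs of circle equations eliminates x²+y² and gives linear equations (the radical axes):
76.0 x + 17.0 y = -2878.76
346.0 x − 114.2 y = -4468.91
Solving the 2×2 system: x ≈ -27.8, y ≈ -45.1 km.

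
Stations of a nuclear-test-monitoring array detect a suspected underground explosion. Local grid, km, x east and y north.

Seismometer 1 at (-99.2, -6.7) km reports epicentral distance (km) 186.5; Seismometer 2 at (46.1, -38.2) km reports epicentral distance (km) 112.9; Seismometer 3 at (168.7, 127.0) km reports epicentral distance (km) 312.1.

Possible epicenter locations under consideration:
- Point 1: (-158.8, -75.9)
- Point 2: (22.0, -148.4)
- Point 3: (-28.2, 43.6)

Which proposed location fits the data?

For each candidate, compare |candidate − station| to the reported distance:
Point 1: residuals Seismometer 1 95.2, Seismometer 2 95.4, Seismometer 3 73.2 → max 95.4 km
Point 2: residuals Seismometer 1 0.0, Seismometer 2 0.1, Seismometer 3 0.1 → max 0.1 km
Point 3: residuals Seismometer 1 99.5, Seismometer 2 2.4, Seismometer 3 98.3 → max 99.5 km
Only Point 2 has all residuals ≈ 0.

Point 2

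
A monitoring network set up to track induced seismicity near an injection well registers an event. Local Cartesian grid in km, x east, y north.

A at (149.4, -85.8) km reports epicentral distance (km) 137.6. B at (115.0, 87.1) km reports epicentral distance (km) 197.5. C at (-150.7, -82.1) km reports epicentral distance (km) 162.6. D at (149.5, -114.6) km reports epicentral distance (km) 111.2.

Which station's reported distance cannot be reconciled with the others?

D

Solve using three stations at a time. Using A, B, C (subtract circle equations pairwise → linear system) gives (x, y) ≈ (11.9, -81.3).
Distances from that point to each station vs reported:
  A: calculated 137.6 vs reported 137.6 → residual 0.0 km
  B: calculated 197.5 vs reported 197.5 → residual 0.0 km
  C: calculated 162.6 vs reported 162.6 → residual 0.0 km
  D: calculated 141.6 vs reported 111.2 → residual 30.4 km
A, B, C are mutually consistent (residuals ≈ 0); D is off by 30.4 km.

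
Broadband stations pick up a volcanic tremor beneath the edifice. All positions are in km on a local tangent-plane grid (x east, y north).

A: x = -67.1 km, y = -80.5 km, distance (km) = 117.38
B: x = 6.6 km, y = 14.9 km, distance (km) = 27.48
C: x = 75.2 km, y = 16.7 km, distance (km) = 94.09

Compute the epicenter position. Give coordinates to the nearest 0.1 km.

Circle about each station: (x + 67.1)² + (y + 80.5)² = 117.38²; (x − 6.6)² + (y − 14.9)² = 27.48²; (x − 75.2)² + (y − 16.7)² = 94.09².
Subtracting pairs of circle equations eliminates x²+y² and gives linear equations (the radical axes):
147.4 x + 190.8 y = 2305.82
284.6 x + 194.4 y = -123.59
Solving the 2×2 system: x ≈ -18.4, y ≈ 26.3 km.
Check against A (with the unrounded x, y): √((x + 67.1)²+(y + 80.5)²) = 117.38 ≈ 117.38 km. ✓

x ≈ -18.4 km, y ≈ 26.3 km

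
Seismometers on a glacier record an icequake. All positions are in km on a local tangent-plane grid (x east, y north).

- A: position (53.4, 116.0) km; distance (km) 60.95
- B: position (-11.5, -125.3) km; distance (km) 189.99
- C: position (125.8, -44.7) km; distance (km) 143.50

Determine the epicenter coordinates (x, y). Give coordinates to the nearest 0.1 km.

Circle about each station: (x − 53.4)² + (y − 116.0)² = 60.95²; (x + 11.5)² + (y + 125.3)² = 189.99²; (x − 125.8)² + (y + 44.7)² = 143.50².
Subtracting the A equation from the B and C equations removes the quadratic terms:
-129.8 x − 482.6 y = -32856.52
144.8 x − 321.4 y = -15361.18
Solving the 2×2 system: x ≈ 28.2, y ≈ 60.5 km.

28.2 km east, 60.5 km north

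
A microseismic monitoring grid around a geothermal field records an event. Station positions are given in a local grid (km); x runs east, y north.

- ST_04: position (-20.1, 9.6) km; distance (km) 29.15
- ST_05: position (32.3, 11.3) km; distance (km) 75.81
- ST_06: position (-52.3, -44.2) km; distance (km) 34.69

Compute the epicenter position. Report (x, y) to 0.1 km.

Circle about each station: (x + 20.1)² + (y − 9.6)² = 29.15²; (x − 32.3)² + (y − 11.3)² = 75.81²; (x + 52.3)² + (y + 44.2)² = 34.69².
Subtracting pairs of circle equations eliminates x²+y² and gives linear equations (the radical axes):
104.8 x + 3.4 y = -4222.62
-64.4 x − 107.6 y = 3839.09
Solving the 2×2 system: x ≈ -39.9, y ≈ -11.8 km.

-39.9 km east, -11.8 km north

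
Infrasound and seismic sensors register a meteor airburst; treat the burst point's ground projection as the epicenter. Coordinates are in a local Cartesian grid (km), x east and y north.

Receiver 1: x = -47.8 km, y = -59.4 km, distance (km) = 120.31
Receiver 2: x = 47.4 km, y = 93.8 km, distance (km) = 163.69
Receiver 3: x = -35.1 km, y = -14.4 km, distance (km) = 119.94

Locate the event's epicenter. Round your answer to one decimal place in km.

x ≈ 72.2 km, y ≈ -68.0 km

Circle about each station: (x + 47.8)² + (y + 59.4)² = 120.31²; (x − 47.4)² + (y − 93.8)² = 163.69²; (x + 35.1)² + (y + 14.4)² = 119.94².
Subtracting pairs of circle equations eliminates x²+y² and gives linear equations (the radical axes):
190.4 x + 306.4 y = -7087.92
25.4 x + 90.0 y = -4284.94
Solving the 2×2 system: x ≈ 72.2, y ≈ -68.0 km.
Check against Receiver 1 (with the unrounded x, y): √((x + 47.8)²+(y + 59.4)²) = 120.27 ≈ 120.31 km. ✓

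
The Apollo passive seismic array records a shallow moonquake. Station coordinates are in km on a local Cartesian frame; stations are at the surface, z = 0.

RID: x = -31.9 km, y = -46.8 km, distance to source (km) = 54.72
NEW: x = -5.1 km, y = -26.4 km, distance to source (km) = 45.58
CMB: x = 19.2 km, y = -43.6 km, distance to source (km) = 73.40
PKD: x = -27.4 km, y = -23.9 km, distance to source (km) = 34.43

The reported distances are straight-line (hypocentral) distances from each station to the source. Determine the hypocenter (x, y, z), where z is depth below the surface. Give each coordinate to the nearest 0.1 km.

Each station gives a sphere (x−x_i)² + (y−y_i)² + z² = d_i² (stations at z=0).
Subtracting the RID sphere from NEW and CMB: z² cancels, leaving linear equations in x and y:
53.6 x + 40.8 y = -1568.14
102.2 x + 6.4 y = -3331.53
Solving: x ≈ -32.898, y ≈ 4.784 km (keep extra digits for the depth step; rounded: -32.9, 4.8).
Then from the RID sphere: z² = 54.72² − (x + 31.9)² − (y + 46.8)² with x = -32.898, y = 4.784, so z ≈ 18.231 ≈ 18.2 km.

x ≈ -32.9 km, y ≈ 4.8 km, depth ≈ 18.2 km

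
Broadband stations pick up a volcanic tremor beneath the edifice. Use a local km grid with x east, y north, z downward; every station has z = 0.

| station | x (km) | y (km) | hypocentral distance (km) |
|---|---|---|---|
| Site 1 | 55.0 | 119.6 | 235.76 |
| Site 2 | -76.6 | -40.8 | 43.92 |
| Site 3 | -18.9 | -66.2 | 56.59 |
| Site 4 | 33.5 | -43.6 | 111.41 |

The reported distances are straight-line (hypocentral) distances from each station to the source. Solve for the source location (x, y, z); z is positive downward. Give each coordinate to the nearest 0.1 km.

Each station gives a sphere (x−x_i)² + (y−y_i)² + z² = d_i² (stations at z=0).
Subtracting the Site 1 sphere from Site 2 and Site 3: z² cancels, leaving linear equations in x and y:
-263.2 x − 320.8 y = 43856.85
-147.8 x − 371.6 y = 39790.84
Solving: x ≈ -70.098, y ≈ -79.199 km (keep extra digits for the depth step; rounded: -70.1, -79.2).
Then from the Site 1 sphere: z² = 235.76² − (x − 55.0)² − (y − 119.6)² with x = -70.098, y = -79.199, so z ≈ 20.303 ≈ 20.3 km.

x ≈ -70.1 km, y ≈ -79.2 km, depth ≈ 20.3 km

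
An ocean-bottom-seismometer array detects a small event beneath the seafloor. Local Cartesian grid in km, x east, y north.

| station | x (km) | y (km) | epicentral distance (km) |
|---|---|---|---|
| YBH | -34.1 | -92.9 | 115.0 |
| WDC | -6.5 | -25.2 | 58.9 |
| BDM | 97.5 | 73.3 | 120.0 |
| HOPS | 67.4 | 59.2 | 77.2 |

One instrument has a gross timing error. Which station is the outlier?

BDM

Solve using three stations at a time. Using YBH, WDC, HOPS (subtract circle equations pairwise → linear system) gives (x, y) ≈ (51.7, -16.3).
Distances from that point to each station vs reported:
  YBH: calculated 115.0 vs reported 115.0 → residual 0.0 km
  WDC: calculated 58.8 vs reported 58.9 → residual 0.1 km
  BDM: calculated 100.7 vs reported 120.0 → residual 19.3 km
  HOPS: calculated 77.2 vs reported 77.2 → residual 0.0 km
YBH, WDC, HOPS are mutually consistent (residuals ≈ 0); BDM is off by 19.3 km.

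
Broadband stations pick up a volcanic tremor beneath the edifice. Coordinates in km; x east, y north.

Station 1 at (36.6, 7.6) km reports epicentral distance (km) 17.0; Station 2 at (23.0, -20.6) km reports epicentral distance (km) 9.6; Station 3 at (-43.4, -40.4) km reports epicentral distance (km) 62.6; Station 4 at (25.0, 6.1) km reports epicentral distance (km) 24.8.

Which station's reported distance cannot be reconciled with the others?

Station 1

Solve using three stations at a time. Using Station 2, Station 3, Station 4 (subtract circle equations pairwise → linear system) gives (x, y) ≈ (14.4, -16.3).
Distances from that point to each station vs reported:
  Station 1: calculated 32.6 vs reported 17.0 → residual 15.6 km
  Station 2: calculated 9.6 vs reported 9.6 → residual 0.0 km
  Station 3: calculated 62.6 vs reported 62.6 → residual 0.0 km
  Station 4: calculated 24.8 vs reported 24.8 → residual 0.0 km
Station 2, Station 3, Station 4 are mutually consistent (residuals ≈ 0); Station 1 is off by 15.6 km.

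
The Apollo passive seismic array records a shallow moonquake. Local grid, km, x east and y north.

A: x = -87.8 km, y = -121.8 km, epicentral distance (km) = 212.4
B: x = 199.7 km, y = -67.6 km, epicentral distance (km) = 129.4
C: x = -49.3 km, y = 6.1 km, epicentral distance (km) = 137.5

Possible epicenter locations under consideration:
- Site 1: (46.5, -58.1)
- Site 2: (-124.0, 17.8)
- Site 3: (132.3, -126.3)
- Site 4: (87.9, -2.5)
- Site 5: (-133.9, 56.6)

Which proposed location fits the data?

Site 4

For each candidate, compare |candidate − station| to the reported distance:
Site 1: residuals A 63.8, B 24.1, C 22.2 → max 63.8 km
Site 2: residuals A 68.2, B 205.4, C 61.9 → max 205.4 km
Site 3: residuals A 7.7, B 40.0, C 87.2 → max 87.2 km
Site 4: residuals A 0.0, B 0.0, C 0.0 → max 0.0 km
Site 5: residuals A 28.1, B 226.6, C 39.0 → max 226.6 km
Only Site 4 has all residuals ≈ 0.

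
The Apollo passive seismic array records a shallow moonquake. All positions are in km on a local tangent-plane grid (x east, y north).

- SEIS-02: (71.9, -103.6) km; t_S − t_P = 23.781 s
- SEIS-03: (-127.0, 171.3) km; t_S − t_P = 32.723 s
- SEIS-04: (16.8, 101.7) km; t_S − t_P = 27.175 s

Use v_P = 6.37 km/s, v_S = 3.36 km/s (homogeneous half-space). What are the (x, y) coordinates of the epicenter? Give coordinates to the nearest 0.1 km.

-91.1 km east, -58.6 km north

Distance from S−P lag: d = Δt · v_P v_S / (v_P − v_S) = Δt · (6.37·3.36)/(6.37−3.36) ≈ 7.1107·Δt.
So d_SEIS-02 = 169.10, d_SEIS-03 = 232.68, d_SEIS-04 = 193.23 km.
Circle about each station: (x − 71.9)² + (y + 103.6)² = 169.10²; (x + 127.0)² + (y − 171.3)² = 232.68²; (x − 16.8)² + (y − 101.7)² = 193.23².
Subtracting the SEIS-02 equation from the SEIS-03 and SEIS-04 equations removes the quadratic terms:
-397.8 x + 549.8 y = 4024.95
-110.2 x + 410.6 y = -14020.46
Solving the 2×2 system: x ≈ -91.1, y ≈ -58.6 km.
Check against SEIS-02 (with the unrounded x, y): √((x − 71.9)²+(y + 103.6)²) = 169.10 ≈ 169.10 km. ✓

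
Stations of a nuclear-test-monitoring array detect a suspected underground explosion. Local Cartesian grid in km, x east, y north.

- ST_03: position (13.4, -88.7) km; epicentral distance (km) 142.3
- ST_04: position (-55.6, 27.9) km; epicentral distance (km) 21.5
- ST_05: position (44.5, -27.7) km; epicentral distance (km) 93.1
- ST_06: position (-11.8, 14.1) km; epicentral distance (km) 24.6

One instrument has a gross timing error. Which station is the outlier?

ST_03

Solve using three stations at a time. Using ST_04, ST_05, ST_06 (subtract circle equations pairwise → linear system) gives (x, y) ≈ (-35.9, 19.3).
Distances from that point to each station vs reported:
  ST_03: calculated 118.7 vs reported 142.3 → residual 23.6 km
  ST_04: calculated 21.5 vs reported 21.5 → residual 0.0 km
  ST_05: calculated 93.1 vs reported 93.1 → residual 0.0 km
  ST_06: calculated 24.6 vs reported 24.6 → residual 0.0 km
ST_04, ST_05, ST_06 are mutually consistent (residuals ≈ 0); ST_03 is off by 23.6 km.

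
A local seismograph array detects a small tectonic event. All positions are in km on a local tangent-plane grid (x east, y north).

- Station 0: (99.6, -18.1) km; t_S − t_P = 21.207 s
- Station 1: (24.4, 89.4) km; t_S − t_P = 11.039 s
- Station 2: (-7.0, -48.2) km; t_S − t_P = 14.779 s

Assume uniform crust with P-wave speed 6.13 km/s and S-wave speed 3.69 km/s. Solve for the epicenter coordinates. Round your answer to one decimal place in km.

x ≈ -76.1 km, y ≈ 70.1 km

Distance from S−P lag: d = Δt · v_P v_S / (v_P − v_S) = Δt · (6.13·3.69)/(6.13−3.69) ≈ 9.2704·Δt.
So d_Station 0 = 196.60, d_Station 1 = 102.34, d_Station 2 = 137.01 km.
Circle about each station: (x − 99.6)² + (y + 18.1)² = 196.60²; (x − 24.4)² + (y − 89.4)² = 102.34²; (x + 7.0)² + (y + 48.2)² = 137.01².
Subtracting the Station 0 equation from the Station 1 and Station 2 equations removes the quadratic terms:
-150.4 x + 215.0 y = 26518.03
-213.2 x − 60.2 y = 12004.29
Solving the 2×2 system: x ≈ -76.1, y ≈ 70.1 km.
Check against Station 0 (with the unrounded x, y): √((x − 99.6)²+(y + 18.1)²) = 196.60 ≈ 196.60 km. ✓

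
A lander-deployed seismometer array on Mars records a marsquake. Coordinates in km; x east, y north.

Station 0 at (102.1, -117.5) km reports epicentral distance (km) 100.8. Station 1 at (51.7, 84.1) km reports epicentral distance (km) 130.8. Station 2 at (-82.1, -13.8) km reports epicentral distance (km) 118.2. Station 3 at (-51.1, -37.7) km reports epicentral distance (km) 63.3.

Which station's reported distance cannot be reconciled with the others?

Station 3

Solve using three stations at a time. Using Station 0, Station 1, Station 2 (subtract circle equations pairwise → linear system) gives (x, y) ≈ (31.9, -45.2).
Distances from that point to each station vs reported:
  Station 0: calculated 100.8 vs reported 100.8 → residual 0.0 km
  Station 1: calculated 130.8 vs reported 130.8 → residual 0.0 km
  Station 2: calculated 118.2 vs reported 118.2 → residual 0.0 km
  Station 3: calculated 83.3 vs reported 63.3 → residual 20.0 km
Station 0, Station 1, Station 2 are mutually consistent (residuals ≈ 0); Station 3 is off by 20.0 km.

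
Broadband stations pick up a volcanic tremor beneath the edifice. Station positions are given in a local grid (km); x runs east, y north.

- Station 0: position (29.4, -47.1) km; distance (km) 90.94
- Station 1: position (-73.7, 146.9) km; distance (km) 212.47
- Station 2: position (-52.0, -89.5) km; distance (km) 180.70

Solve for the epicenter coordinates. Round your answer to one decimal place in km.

(94.2, 16.7)

Circle about each station: (x − 29.4)² + (y + 47.1)² = 90.94²; (x + 73.7)² + (y − 146.9)² = 212.47²; (x + 52.0)² + (y + 89.5)² = 180.70².
Subtracting pairs of circle equations eliminates x²+y² and gives linear equations (the radical axes):
-206.2 x + 388.0 y = -12944.89
-162.8 x − 84.8 y = -16750.93
Solving the 2×2 system: x ≈ 94.2, y ≈ 16.7 km.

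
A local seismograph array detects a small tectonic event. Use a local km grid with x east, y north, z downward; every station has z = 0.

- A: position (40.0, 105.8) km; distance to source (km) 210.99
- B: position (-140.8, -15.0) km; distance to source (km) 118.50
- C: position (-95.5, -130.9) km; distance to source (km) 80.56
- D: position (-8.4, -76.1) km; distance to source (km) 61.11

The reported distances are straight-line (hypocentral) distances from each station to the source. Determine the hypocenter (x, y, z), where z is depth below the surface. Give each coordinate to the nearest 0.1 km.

Each station gives a sphere (x−x_i)² + (y−y_i)² + z² = d_i² (stations at z=0).
Subtracting the A sphere from B and C: z² cancels, leaving linear equations in x and y:
-361.6 x − 241.6 y = 37730.53
-271.0 x − 473.4 y = 51488.29
Solving: x ≈ -51.293, y ≈ -79.400 km (keep extra digits for the depth step; rounded: -51.3, -79.4).
Then from the A sphere: z² = 210.99² − (x − 40.0)² − (y − 105.8)² with x = -51.293, y = -79.400, so z ≈ 43.397 ≈ 43.4 km.
Check against D (with the unrounded solution): distance 61.11 ≈ 61.11 km. ✓

x ≈ -51.3 km, y ≈ -79.4 km, depth ≈ 43.4 km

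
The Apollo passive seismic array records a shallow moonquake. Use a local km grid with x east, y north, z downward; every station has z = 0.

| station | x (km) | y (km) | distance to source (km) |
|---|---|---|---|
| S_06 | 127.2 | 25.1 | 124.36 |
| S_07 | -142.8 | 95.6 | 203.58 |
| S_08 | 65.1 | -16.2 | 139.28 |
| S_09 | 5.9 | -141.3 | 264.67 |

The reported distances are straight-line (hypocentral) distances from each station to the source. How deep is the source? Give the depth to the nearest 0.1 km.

z ≈ 46.4 km

Each station gives a sphere (x−x_i)² + (y−y_i)² + z² = d_i² (stations at z=0).
Subtracting the S_06 sphere from S_07 and S_08: z² cancels, leaving linear equations in x and y:
-540.0 x + 141.0 y = -13258.06
-124.2 x − 82.6 y = -16242.91
Solving: x ≈ 54.501, y ≈ 114.697 km (keep extra digits for the depth step; rounded: 54.5, 114.7).
Then from the S_06 sphere: z² = 124.36² − (x − 127.2)² − (y − 25.1)² with x = 54.501, y = 114.697, so z ≈ 46.397 ≈ 46.4 km.
Check against S_09 (with the unrounded solution): distance 264.67 ≈ 264.67 km. ✓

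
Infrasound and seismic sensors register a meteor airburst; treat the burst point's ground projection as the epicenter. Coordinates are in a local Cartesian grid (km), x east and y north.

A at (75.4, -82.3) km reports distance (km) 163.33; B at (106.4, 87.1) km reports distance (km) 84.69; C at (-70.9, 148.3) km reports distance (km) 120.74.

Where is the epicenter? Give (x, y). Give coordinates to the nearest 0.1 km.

(23.0, 72.4)

Circle about each station: (x − 75.4)² + (y + 82.3)² = 163.33²; (x − 106.4)² + (y − 87.1)² = 84.69²; (x + 70.9)² + (y − 148.3)² = 120.74².
Subtracting the A equation from the B and C equations removes the quadratic terms:
62.0 x + 338.8 y = 25953.21
-292.6 x + 461.2 y = 26659.79
Solving the 2×2 system: x ≈ 23.0, y ≈ 72.4 km.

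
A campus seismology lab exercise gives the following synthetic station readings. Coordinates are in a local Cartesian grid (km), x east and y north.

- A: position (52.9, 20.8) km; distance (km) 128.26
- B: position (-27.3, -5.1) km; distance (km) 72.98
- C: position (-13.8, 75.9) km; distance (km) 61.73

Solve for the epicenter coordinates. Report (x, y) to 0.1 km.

Circle about each station: (x − 52.9)² + (y − 20.8)² = 128.26²; (x + 27.3)² + (y + 5.1)² = 72.98²; (x + 13.8)² + (y − 75.9)² = 61.73².
Subtracting the A equation from the B and C equations removes the quadratic terms:
-160.4 x − 51.8 y = 8664.80
-133.4 x + 110.2 y = 15360.23
Solving the 2×2 system: x ≈ -71.2, y ≈ 53.2 km.

-71.2 km east, 53.2 km north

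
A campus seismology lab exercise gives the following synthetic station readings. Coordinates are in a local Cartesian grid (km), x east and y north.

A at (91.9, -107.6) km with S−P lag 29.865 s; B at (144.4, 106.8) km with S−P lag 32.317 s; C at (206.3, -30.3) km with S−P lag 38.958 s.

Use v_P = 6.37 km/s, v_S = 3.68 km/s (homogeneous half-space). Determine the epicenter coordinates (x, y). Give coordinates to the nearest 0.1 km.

Distance from S−P lag: d = Δt · v_P v_S / (v_P − v_S) = Δt · (6.37·3.68)/(6.37−3.68) ≈ 8.7143·Δt.
So d_A = 260.25, d_B = 281.62, d_C = 339.49 km.
Circle about each station: (x − 91.9)² + (y + 107.6)² = 260.25²; (x − 144.4)² + (y − 106.8)² = 281.62²; (x − 206.3)² + (y + 30.3)² = 339.49².
Subtracting pairs of circle equations eliminates x²+y² and gives linear equations (the radical axes):
105.0 x + 428.8 y = 654.47
228.8 x + 154.6 y = -24068.99
Solving the 2×2 system: x ≈ -127.3, y ≈ 32.7 km.
Check against A (with the unrounded x, y): √((x − 91.9)²+(y + 107.6)²) = 260.24 ≈ 260.25 km. ✓

-127.3 km east, 32.7 km north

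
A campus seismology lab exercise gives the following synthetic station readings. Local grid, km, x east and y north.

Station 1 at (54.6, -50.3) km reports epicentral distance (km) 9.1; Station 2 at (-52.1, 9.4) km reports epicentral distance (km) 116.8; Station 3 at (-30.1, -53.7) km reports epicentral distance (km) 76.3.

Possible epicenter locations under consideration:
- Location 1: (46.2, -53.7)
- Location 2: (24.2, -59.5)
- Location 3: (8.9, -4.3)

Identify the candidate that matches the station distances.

Location 1

For each candidate, compare |candidate − station| to the reported distance:
Location 1: residuals Station 1 0.0, Station 2 0.0, Station 3 0.0 → max 0.0 km
Location 2: residuals Station 1 22.7, Station 2 14.0, Station 3 21.7 → max 22.7 km
Location 3: residuals Station 1 55.7, Station 2 54.3, Station 3 13.4 → max 55.7 km
Only Location 1 has all residuals ≈ 0.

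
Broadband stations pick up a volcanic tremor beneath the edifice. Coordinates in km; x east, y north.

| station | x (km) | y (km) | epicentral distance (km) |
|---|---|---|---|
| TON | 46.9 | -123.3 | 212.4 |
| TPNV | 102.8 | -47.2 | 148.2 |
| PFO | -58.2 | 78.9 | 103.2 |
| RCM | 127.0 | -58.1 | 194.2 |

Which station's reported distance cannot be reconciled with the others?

RCM

Solve using three stations at a time. Using TON, TPNV, PFO (subtract circle equations pairwise → linear system) gives (x, y) ≈ (44.5, 89.1).
Distances from that point to each station vs reported:
  TON: calculated 212.4 vs reported 212.4 → residual 0.0 km
  TPNV: calculated 148.2 vs reported 148.2 → residual 0.0 km
  PFO: calculated 103.3 vs reported 103.2 → residual 0.1 km
  RCM: calculated 168.7 vs reported 194.2 → residual 25.5 km
TON, TPNV, PFO are mutually consistent (residuals ≈ 0); RCM is off by 25.5 km.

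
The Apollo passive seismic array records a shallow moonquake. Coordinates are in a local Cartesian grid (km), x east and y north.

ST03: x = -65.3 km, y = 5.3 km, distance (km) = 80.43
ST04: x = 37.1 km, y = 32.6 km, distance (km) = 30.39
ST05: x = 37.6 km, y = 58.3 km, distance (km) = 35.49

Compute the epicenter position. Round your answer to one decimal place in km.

Circle about each station: (x + 65.3)² + (y − 5.3)² = 80.43²; (x − 37.1)² + (y − 32.6)² = 30.39²; (x − 37.6)² + (y − 58.3)² = 35.49².
Subtracting pairs of circle equations eliminates x²+y² and gives linear equations (the radical axes):
204.8 x + 54.6 y = 3692.42
205.8 x + 106.0 y = 5729.91
Solving the 2×2 system: x ≈ 7.5, y ≈ 39.5 km.

x ≈ 7.5 km, y ≈ 39.5 km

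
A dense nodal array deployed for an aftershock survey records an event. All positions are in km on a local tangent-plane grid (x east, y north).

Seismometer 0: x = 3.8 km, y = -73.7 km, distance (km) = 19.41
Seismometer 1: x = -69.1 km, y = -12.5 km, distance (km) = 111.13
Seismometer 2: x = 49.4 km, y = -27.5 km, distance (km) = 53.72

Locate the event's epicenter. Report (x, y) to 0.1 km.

Circle about each station: (x − 3.8)² + (y + 73.7)² = 19.41²; (x + 69.1)² + (y + 12.5)² = 111.13²; (x − 49.4)² + (y + 27.5)² = 53.72².
Subtracting pairs of circle equations eliminates x²+y² and gives linear equations (the radical axes):
-145.8 x + 122.4 y = -12488.20
91.2 x + 92.4 y = -4758.61
Solving the 2×2 system: x ≈ 23.2, y ≈ -74.4 km.

x ≈ 23.2 km, y ≈ -74.4 km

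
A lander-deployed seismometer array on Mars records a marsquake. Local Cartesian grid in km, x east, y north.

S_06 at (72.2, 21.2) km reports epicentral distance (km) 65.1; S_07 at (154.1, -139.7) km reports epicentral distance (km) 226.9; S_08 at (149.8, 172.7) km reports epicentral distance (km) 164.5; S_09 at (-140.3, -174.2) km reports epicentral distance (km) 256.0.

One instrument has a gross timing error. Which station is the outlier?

S_08

Solve using three stations at a time. Using S_06, S_07, S_09 (subtract circle equations pairwise → linear system) gives (x, y) ≈ (8.4, 34.2).
Distances from that point to each station vs reported:
  S_06: calculated 65.2 vs reported 65.1 → residual 0.1 km
  S_07: calculated 226.9 vs reported 226.9 → residual 0.0 km
  S_08: calculated 197.9 vs reported 164.5 → residual 33.4 km
  S_09: calculated 256.0 vs reported 256.0 → residual 0.0 km
S_06, S_07, S_09 are mutually consistent (residuals ≈ 0); S_08 is off by 33.4 km.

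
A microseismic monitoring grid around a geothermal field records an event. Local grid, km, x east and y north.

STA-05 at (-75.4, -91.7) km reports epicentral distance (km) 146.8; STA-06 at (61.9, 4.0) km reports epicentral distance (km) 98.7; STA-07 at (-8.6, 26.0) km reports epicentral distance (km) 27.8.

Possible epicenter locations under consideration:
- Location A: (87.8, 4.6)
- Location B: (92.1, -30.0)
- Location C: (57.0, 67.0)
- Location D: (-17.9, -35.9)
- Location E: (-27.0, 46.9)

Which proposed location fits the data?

For each candidate, compare |candidate − station| to the reported distance:
Location A: residuals STA-05 42.7, STA-06 72.8, STA-07 70.9 → max 72.8 km
Location B: residuals STA-05 31.7, STA-06 53.2, STA-07 87.4 → max 87.4 km
Location C: residuals STA-05 59.9, STA-06 35.5, STA-07 49.6 → max 59.9 km
Location D: residuals STA-05 66.7, STA-06 9.5, STA-07 34.8 → max 66.7 km
Location E: residuals STA-05 0.0, STA-06 0.0, STA-07 0.0 → max 0.0 km
Only Location E has all residuals ≈ 0.

Location E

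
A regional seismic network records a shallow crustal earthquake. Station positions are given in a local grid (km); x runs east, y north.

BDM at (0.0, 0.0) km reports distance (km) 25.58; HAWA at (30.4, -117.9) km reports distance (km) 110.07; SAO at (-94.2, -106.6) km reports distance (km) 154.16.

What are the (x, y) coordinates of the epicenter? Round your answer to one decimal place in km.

Circle about each station: x² + y² = 25.58²; (x − 30.4)² + (y + 117.9)² = 110.07²; (x + 94.2)² + (y + 106.6)² = 154.16².
Subtracting the BDM equation from the HAWA and SAO equations removes the quadratic terms:
60.8 x − 235.8 y = 3363.50
-188.4 x − 213.2 y = -2873.77
Solving the 2×2 system: x ≈ 24.3, y ≈ -8.0 km.

x ≈ 24.3 km, y ≈ -8.0 km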